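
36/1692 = 1/47 = 0.02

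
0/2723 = 0 = 0.00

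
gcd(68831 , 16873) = 1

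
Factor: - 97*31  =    -  3007=- 31^1*97^1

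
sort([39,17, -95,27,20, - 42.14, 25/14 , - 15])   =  [-95,-42.14, - 15, 25/14, 17, 20, 27,39 ]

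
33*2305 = 76065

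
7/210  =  1/30 = 0.03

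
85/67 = 1 + 18/67 = 1.27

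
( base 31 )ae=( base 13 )1BC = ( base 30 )ao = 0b101000100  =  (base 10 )324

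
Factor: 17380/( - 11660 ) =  - 53^ ( - 1 )*79^1 =- 79/53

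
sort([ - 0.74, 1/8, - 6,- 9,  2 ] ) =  [-9,-6 , - 0.74,1/8 , 2 ] 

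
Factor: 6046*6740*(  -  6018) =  - 245233740720 = - 2^4*3^1 * 5^1*17^1*59^1 * 337^1*3023^1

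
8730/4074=2 + 1/7 = 2.14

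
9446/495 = 9446/495 =19.08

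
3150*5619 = 17699850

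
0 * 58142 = 0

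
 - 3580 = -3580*1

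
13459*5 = 67295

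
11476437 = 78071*147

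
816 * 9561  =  7801776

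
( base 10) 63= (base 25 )2D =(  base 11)58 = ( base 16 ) 3f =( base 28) 27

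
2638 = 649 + 1989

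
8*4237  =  33896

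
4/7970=2/3985  =  0.00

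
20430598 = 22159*922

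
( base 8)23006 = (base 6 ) 113022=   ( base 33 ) 8UW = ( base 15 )2D3E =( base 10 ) 9734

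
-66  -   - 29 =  - 37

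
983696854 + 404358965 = 1388055819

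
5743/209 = 27 +100/209 = 27.48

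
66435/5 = 13287 =13287.00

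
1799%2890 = 1799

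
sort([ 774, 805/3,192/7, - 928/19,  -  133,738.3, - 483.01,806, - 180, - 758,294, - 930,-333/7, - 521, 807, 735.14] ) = [-930, - 758, - 521, - 483.01,  -  180,-133, - 928/19, - 333/7, 192/7, 805/3,294,735.14,  738.3,774,806, 807 ]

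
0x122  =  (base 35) 8A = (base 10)290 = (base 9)352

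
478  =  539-61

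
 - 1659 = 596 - 2255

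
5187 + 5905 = 11092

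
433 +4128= 4561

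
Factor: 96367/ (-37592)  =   - 2^( - 3)*29^1*37^ ( - 1 )*127^( - 1) * 3323^1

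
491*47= 23077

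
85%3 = 1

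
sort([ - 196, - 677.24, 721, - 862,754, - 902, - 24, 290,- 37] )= [ - 902, - 862,-677.24, - 196,  -  37, - 24, 290, 721,754]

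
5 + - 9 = -4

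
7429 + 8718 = 16147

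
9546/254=37 + 74/127 = 37.58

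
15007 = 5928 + 9079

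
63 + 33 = 96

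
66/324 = 11/54 = 0.20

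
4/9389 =4/9389 = 0.00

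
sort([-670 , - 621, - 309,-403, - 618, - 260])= [ - 670, - 621,-618, - 403, - 309, - 260 ] 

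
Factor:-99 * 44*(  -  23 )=2^2* 3^2*11^2*23^1=100188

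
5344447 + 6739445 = 12083892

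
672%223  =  3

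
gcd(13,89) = 1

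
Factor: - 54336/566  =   - 96 = - 2^5*3^1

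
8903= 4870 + 4033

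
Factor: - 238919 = - 238919^1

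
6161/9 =684+5/9=684.56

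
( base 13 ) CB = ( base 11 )142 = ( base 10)167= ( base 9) 205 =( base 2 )10100111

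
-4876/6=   -  813 + 1/3= -812.67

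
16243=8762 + 7481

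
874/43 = 20 + 14/43 = 20.33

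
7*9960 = 69720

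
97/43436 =97/43436 = 0.00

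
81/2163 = 27/721 = 0.04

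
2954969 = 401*7369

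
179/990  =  179/990 = 0.18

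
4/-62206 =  - 1  +  31101/31103 =-  0.00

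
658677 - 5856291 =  - 5197614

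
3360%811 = 116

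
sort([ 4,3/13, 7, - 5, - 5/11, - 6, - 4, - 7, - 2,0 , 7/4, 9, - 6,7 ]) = [ - 7, - 6  , - 6 , - 5, - 4,-2, - 5/11,0,3/13, 7/4, 4, 7,7, 9] 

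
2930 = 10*293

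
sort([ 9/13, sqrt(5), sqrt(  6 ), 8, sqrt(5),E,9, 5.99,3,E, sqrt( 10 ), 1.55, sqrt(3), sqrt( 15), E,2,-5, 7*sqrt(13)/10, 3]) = [ -5, 9/13 , 1.55, sqrt( 3),  2,sqrt(5 ), sqrt(5),sqrt(6), 7 * sqrt( 13)/10,E, E, E, 3, 3,sqrt ( 10 ), sqrt(15 ),5.99, 8, 9]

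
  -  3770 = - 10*377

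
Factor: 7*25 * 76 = 13300 = 2^2 * 5^2 * 7^1*19^1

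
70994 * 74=5253556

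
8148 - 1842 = 6306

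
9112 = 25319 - 16207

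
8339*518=4319602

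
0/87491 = 0 = 0.00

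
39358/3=13119+1/3  =  13119.33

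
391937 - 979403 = -587466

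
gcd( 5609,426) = 71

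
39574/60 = 659 + 17/30 = 659.57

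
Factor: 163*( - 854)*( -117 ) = 16286634 = 2^1*3^2*7^1*13^1*61^1*163^1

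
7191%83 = 53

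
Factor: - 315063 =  - 3^3*7^1*1667^1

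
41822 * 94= 3931268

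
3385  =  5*677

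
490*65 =31850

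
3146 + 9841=12987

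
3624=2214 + 1410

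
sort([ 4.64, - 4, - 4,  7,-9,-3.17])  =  [ - 9,- 4, - 4 ,-3.17,  4.64, 7] 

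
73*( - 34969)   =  -2552737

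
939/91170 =313/30390= 0.01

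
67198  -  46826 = 20372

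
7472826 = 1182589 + 6290237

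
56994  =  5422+51572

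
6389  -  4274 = 2115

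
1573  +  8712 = 10285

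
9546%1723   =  931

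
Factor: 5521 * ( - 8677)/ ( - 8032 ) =47905717/8032 = 2^ ( - 5 ) * 251^ ( - 1)*5521^1*8677^1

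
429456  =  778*552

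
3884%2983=901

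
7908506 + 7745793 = 15654299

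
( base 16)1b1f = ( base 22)e7d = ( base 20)H73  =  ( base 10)6943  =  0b1101100011111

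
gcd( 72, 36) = 36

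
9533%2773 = 1214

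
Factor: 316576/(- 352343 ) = - 416/463  =  - 2^5*13^1 * 463^ ( - 1)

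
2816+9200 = 12016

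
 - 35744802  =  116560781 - 152305583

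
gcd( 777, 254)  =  1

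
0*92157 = 0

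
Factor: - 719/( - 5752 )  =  2^( - 3) = 1/8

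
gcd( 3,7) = 1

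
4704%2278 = 148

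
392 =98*4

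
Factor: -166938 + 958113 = 3^1*5^2*7^1*11^1*137^1=791175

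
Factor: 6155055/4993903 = 3^3* 5^1* 17^( - 1) * 19^( - 1)*127^1 * 359^1 * 15461^( - 1)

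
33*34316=1132428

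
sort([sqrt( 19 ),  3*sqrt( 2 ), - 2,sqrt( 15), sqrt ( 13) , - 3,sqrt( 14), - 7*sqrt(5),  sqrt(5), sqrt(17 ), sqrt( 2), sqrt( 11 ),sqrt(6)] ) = [ - 7*sqrt( 5), - 3 , - 2, sqrt( 2), sqrt(5),sqrt( 6 ), sqrt(11 ),sqrt( 13) , sqrt( 14 ), sqrt( 15 ), sqrt( 17 ), 3*sqrt( 2),sqrt( 19)]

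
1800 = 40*45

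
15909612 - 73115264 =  - 57205652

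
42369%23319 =19050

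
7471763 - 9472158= -2000395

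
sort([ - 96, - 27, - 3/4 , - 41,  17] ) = [ - 96, - 41, - 27 ,  -  3/4,  17] 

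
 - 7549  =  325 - 7874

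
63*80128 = 5048064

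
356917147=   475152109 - 118234962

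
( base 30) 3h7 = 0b110010010001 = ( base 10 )3217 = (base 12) 1a41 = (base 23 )61K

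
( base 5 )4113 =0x215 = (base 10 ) 533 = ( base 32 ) GL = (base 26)kd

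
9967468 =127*78484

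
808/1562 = 404/781 =0.52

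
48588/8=6073 + 1/2 = 6073.50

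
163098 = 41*3978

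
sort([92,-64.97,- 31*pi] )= [ - 31*pi , - 64.97, 92] 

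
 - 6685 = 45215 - 51900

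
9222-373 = 8849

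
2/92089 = 2/92089 = 0.00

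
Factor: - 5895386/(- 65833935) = 2^1*3^( - 1 )*5^( - 1)*7^2*23^(-1 ) * 43^1*1399^1 * 190823^( - 1)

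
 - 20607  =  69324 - 89931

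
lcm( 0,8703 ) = 0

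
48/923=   48/923 = 0.05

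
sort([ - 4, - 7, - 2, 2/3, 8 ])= [ - 7,-4, - 2,2/3, 8]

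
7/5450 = 7/5450 = 0.00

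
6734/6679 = 6734/6679  =  1.01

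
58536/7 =58536/7 = 8362.29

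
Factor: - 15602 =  - 2^1* 29^1*269^1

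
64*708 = 45312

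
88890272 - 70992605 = 17897667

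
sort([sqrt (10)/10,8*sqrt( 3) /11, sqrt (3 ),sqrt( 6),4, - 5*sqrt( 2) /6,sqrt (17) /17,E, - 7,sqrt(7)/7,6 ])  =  [ - 7,-5*sqrt( 2 ) /6, sqrt(17 ) /17,sqrt ( 10)/10, sqrt(7 )/7,8*sqrt( 3) /11,sqrt ( 3 ),sqrt( 6),  E, 4,6 ] 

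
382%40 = 22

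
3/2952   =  1/984 = 0.00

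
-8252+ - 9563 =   -  17815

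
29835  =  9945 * 3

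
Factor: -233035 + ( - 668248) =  - 901283 = -37^1*24359^1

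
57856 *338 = 19555328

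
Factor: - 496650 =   -  2^1*3^1*5^2 * 7^1*11^1* 43^1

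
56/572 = 14/143 = 0.10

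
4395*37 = 162615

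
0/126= 0 = 0.00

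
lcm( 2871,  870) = 28710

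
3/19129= 3/19129 = 0.00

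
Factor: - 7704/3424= - 2^( - 2)*3^2 = -9/4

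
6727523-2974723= 3752800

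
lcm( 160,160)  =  160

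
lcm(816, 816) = 816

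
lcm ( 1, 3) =3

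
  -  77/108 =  -77/108  =  - 0.71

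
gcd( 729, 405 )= 81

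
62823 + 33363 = 96186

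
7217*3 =21651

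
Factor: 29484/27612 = 63/59 = 3^2*7^1*59^( - 1 )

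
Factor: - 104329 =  - 17^2*19^2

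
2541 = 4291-1750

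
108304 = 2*54152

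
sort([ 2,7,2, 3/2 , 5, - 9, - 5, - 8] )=[- 9,-8,-5 , 3/2, 2, 2,  5,7] 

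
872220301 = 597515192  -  - 274705109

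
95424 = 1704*56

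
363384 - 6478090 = -6114706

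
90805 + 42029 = 132834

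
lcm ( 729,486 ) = 1458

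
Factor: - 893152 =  - 2^5*13^1 * 19^1*113^1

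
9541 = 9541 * 1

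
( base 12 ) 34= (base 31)19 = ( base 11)37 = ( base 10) 40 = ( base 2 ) 101000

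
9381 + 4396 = 13777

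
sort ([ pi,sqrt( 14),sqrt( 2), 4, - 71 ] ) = [-71,sqrt( 2 ),pi,sqrt(14), 4] 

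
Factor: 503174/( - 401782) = - 7^1*127^1*283^1*200891^( - 1)= - 251587/200891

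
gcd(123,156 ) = 3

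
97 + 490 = 587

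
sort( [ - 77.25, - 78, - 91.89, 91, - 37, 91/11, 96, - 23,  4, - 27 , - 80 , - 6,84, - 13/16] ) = [ - 91.89, - 80, - 78,-77.25, - 37, - 27, - 23, - 6,  -  13/16,4, 91/11,84, 91,96] 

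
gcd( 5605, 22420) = 5605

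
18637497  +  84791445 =103428942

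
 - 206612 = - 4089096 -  - 3882484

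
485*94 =45590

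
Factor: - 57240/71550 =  - 4/5 = - 2^2 * 5^( - 1)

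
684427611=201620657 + 482806954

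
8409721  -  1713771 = 6695950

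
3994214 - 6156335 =- 2162121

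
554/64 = 277/32 = 8.66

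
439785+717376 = 1157161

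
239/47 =239/47=5.09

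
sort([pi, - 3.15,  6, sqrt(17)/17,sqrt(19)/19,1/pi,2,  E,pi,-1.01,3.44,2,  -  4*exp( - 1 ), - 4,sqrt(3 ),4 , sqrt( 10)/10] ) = [ - 4,-3.15, - 4*exp(-1), - 1.01,sqrt( 19)/19,sqrt( 17 )/17,  sqrt( 10 )/10,1/pi , sqrt( 3),2, 2, E  ,  pi,pi,3.44,4, 6]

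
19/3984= 19/3984 = 0.00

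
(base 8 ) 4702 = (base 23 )4ge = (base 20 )64i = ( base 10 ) 2498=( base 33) 29N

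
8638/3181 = 2 + 2276/3181 = 2.72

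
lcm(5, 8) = 40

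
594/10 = 59 + 2/5=59.40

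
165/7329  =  55/2443 = 0.02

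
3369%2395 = 974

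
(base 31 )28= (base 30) 2a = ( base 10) 70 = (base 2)1000110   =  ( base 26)2I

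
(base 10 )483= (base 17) 1b7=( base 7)1260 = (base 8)743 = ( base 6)2123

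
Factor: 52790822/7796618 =26395411/3898309 = 7^1 * 53^(  -  1) * 83^1*181^1  *  251^1*73553^ ( - 1)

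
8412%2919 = 2574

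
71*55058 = 3909118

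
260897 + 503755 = 764652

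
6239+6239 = 12478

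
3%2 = 1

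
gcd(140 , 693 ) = 7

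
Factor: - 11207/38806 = -2^(-1)*7^1*1601^1 * 19403^( - 1 ) 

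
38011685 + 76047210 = 114058895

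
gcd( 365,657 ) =73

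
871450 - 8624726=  - 7753276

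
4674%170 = 84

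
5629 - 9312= - 3683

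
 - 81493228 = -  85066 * 958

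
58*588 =34104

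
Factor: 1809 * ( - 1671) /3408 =-2^( - 4)*3^3*67^1 * 71^( - 1)*557^1 =- 1007613/1136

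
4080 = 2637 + 1443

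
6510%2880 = 750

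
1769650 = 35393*50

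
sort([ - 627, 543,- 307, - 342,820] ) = [  -  627 , - 342  , - 307, 543, 820]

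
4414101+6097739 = 10511840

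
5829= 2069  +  3760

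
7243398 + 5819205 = 13062603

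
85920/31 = 2771 + 19/31 = 2771.61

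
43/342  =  43/342 = 0.13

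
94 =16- - 78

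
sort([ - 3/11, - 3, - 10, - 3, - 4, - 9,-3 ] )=[  -  10, - 9,-4, -3, - 3, - 3, - 3/11]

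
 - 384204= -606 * 634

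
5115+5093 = 10208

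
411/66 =6+ 5/22 = 6.23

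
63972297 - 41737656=22234641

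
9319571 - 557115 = 8762456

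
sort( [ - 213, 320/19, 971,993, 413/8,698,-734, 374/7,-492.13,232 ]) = [-734, - 492.13,-213, 320/19,413/8, 374/7, 232 , 698,  971, 993 ]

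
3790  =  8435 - 4645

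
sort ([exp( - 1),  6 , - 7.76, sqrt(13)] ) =[ - 7.76, exp(  -  1) , sqrt( 13), 6]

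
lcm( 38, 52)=988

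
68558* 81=5553198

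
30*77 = 2310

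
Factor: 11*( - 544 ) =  - 5984 = -  2^5*11^1*17^1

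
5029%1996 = 1037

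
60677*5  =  303385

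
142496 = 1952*73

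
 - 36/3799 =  - 36/3799 = - 0.01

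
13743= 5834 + 7909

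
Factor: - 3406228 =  - 2^2*7^1*239^1*509^1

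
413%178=57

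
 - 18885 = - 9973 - 8912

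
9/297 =1/33 = 0.03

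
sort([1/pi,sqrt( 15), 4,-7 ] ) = [ - 7,1/pi, sqrt(15),  4 ]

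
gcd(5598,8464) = 2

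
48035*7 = 336245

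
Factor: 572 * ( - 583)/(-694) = 166738/347 = 2^1*11^2*13^1*53^1*347^(  -  1) 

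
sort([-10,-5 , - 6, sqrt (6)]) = [ - 10, - 6, - 5, sqrt(6 ) ]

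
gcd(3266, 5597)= 1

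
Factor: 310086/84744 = 161/44 = 2^(-2)*7^1*11^( - 1 )*23^1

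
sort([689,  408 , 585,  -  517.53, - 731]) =[  -  731,-517.53,408,585,689]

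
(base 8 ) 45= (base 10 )37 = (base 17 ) 23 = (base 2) 100101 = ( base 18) 21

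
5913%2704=505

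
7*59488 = 416416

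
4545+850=5395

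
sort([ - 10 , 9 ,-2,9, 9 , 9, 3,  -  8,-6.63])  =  [ - 10, - 8, - 6.63 , - 2,3,  9,9, 9, 9]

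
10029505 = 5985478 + 4044027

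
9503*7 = 66521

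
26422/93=284 + 10/93 = 284.11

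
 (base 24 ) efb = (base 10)8435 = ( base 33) 7OK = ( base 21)j2e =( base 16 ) 20F3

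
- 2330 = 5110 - 7440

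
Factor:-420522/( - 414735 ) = 2^1*5^( - 1 )* 43^( -1 )*109^1=218/215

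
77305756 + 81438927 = 158744683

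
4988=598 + 4390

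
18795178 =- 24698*( - 761 ) 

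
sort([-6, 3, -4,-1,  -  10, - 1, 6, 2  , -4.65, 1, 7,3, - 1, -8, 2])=[ - 10, - 8, - 6, - 4.65,  -  4,  -  1, - 1,-1,1, 2, 2,3,3, 6, 7 ] 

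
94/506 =47/253  =  0.19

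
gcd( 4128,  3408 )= 48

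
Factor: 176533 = 7^1 * 25219^1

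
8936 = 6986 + 1950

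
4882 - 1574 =3308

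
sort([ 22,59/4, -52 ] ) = [ - 52, 59/4,  22]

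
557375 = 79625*7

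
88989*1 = 88989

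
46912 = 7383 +39529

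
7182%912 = 798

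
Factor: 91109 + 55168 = 3^2*16253^1 = 146277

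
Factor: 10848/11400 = 2^2 * 5^( - 2)*19^ (  -  1 ) *113^1 =452/475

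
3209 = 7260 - 4051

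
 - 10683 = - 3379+-7304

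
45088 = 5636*8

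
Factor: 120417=3^1 * 11^1*41^1 * 89^1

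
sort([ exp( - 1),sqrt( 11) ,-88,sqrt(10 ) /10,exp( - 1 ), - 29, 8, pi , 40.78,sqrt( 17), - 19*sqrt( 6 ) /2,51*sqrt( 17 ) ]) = [ - 88, - 29,  -  19 *sqrt( 6 )/2,sqrt(10 ) /10, exp(- 1 ), exp( - 1 ),pi, sqrt( 11),sqrt( 17),  8, 40.78, 51*sqrt (17)]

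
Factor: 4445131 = 61^1 * 72871^1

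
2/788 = 1/394 = 0.00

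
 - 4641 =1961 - 6602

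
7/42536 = 7/42536=0.00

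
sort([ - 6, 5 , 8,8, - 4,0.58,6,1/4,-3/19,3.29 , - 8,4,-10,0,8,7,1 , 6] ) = [ - 10, - 8 , - 6, - 4, - 3/19, 0,  1/4,  0.58,1 , 3.29,4, 5, 6, 6,7,  8 , 8, 8 ]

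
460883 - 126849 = 334034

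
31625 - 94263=- 62638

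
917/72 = 12+53/72 =12.74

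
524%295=229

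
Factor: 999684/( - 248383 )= - 2^2*3^2*7^1  *149^ ( - 1)* 1667^ ( - 1 )*3967^1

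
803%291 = 221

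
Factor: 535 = 5^1 * 107^1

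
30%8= 6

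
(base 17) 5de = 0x690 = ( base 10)1680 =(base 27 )286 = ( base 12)b80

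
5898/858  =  983/143 = 6.87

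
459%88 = 19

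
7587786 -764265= 6823521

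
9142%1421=616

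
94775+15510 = 110285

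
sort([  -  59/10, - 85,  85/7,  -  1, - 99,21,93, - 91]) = [ - 99, - 91, - 85, - 59/10, - 1,85/7,21,93]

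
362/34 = 10+11/17 = 10.65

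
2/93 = 2/93 = 0.02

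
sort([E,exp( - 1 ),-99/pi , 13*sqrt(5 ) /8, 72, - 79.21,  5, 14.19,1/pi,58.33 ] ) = [ - 79.21, - 99/pi, 1/pi,exp(-1),E,13*sqrt (5) /8,5,14.19,58.33,72]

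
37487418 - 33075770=4411648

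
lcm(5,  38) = 190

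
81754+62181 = 143935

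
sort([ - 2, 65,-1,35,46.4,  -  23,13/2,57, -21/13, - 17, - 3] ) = [ - 23, - 17 ,-3,-2, - 21/13, - 1, 13/2, 35,  46.4, 57, 65] 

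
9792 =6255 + 3537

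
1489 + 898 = 2387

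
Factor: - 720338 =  - 2^1*360169^1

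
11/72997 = 11/72997 =0.00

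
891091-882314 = 8777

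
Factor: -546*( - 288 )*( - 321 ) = -50476608 = - 2^6*3^4*7^1* 13^1*107^1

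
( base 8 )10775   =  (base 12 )27B9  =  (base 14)196d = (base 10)4605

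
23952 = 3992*6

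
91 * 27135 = 2469285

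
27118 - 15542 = 11576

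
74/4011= 74/4011 = 0.02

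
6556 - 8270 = - 1714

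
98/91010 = 49/45505 = 0.00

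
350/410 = 35/41 = 0.85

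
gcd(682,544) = 2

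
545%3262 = 545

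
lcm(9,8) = 72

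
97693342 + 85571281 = 183264623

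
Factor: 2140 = 2^2  *  5^1*107^1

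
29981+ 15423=45404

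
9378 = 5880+3498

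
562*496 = 278752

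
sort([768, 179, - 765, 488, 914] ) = [ - 765,179,488, 768, 914]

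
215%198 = 17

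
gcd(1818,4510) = 2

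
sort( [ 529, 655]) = [ 529,655]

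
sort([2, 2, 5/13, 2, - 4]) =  [  -  4,5/13, 2, 2,  2]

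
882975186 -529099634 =353875552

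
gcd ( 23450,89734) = 2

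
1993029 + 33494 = 2026523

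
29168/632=46 + 12/79 = 46.15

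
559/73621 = 559/73621  =  0.01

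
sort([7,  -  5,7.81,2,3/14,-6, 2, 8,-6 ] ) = [ - 6, - 6,  -  5, 3/14,2,2,7,7.81, 8 ] 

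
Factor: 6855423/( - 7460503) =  - 3^1*2285141^1 * 7460503^( - 1) 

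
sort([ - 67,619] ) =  [ - 67,619 ]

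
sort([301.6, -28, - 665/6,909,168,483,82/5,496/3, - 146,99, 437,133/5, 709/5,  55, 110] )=[ - 146, - 665/6, - 28,82/5,133/5,55,99,110, 709/5, 496/3 , 168,  301.6,437,483,  909 ]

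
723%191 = 150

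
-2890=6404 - 9294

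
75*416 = 31200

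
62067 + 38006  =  100073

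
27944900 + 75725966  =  103670866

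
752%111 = 86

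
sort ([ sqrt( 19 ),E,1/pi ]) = [ 1/pi, E,sqrt (19)]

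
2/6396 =1/3198 = 0.00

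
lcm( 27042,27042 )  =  27042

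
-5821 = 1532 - 7353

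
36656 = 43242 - 6586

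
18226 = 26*701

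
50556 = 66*766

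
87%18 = 15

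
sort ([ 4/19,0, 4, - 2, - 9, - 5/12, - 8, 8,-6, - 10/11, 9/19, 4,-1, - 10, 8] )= [ - 10,-9, -8,-6, - 2,-1, - 10/11, - 5/12,0, 4/19 , 9/19, 4 , 4,8,  8 ]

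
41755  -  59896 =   -  18141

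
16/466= 8/233 = 0.03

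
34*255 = 8670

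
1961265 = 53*37005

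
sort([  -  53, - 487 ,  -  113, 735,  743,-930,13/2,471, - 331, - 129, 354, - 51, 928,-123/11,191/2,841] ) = [ - 930, - 487,- 331, - 129, - 113, - 53, - 51,-123/11,13/2, 191/2,354 , 471, 735,743,841,928]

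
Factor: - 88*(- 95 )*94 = 785840 = 2^4*5^1 * 11^1*19^1*47^1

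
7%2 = 1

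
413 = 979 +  - 566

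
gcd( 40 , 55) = 5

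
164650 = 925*178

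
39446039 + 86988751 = 126434790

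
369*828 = 305532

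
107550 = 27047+80503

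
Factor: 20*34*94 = 2^4*5^1*17^1*47^1 = 63920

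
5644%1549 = 997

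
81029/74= 1094 + 73/74 = 1094.99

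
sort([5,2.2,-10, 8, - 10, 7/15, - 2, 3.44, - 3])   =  [ - 10, - 10, - 3, - 2, 7/15, 2.2, 3.44,5, 8]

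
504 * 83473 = 42070392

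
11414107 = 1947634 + 9466473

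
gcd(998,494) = 2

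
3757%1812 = 133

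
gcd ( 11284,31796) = 4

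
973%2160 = 973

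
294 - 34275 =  - 33981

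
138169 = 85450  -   - 52719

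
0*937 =0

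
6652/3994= 1+1329/1997 = 1.67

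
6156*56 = 344736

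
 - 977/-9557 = 977/9557 = 0.10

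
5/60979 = 5/60979 = 0.00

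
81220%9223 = 7436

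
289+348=637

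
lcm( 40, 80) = 80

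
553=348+205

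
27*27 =729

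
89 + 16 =105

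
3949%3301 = 648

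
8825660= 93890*94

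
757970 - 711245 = 46725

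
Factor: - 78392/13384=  - 7^( - 1)*41^1=- 41/7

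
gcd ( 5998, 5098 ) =2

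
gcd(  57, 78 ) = 3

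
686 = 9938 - 9252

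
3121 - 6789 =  - 3668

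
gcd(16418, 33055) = 1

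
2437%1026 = 385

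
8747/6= 1457+5/6 = 1457.83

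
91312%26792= 10936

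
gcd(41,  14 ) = 1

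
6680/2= 3340= 3340.00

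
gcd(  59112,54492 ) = 12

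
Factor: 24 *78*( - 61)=-2^4*3^2*13^1*61^1  =  - 114192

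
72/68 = 1+1/17 = 1.06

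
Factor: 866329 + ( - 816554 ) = 49775 = 5^2*11^1*181^1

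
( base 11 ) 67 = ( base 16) 49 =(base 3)2201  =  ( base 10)73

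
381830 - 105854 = 275976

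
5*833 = 4165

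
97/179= 97/179 = 0.54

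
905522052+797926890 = 1703448942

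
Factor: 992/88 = 2^2*11^( - 1)*31^1=124/11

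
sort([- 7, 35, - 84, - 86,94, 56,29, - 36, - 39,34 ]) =[-86,-84,  -  39, - 36, - 7,29,34, 35,56,94] 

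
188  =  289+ - 101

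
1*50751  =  50751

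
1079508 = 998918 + 80590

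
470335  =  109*4315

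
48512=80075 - 31563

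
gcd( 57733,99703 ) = 1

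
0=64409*0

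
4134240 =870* 4752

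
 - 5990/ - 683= 8 + 526/683 = 8.77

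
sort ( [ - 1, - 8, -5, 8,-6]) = [-8 ,-6,-5, - 1,8] 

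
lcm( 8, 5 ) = 40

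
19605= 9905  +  9700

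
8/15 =8/15  =  0.53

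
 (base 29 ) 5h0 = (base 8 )11132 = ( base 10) 4698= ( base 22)9fc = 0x125a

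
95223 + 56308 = 151531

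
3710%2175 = 1535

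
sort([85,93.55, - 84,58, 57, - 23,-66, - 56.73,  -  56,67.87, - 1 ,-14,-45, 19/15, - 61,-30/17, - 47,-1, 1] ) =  [  -  84,-66, - 61, - 56.73,-56, - 47,  -  45,-23,-14 , - 30/17, - 1,-1,1,19/15,57 , 58,67.87,85,93.55] 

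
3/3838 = 3/3838= 0.00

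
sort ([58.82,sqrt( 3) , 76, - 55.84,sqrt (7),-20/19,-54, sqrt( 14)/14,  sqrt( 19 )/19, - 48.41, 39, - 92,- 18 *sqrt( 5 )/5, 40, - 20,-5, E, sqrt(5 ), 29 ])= [ - 92, - 55.84, - 54, - 48.41, - 20,- 18 * sqrt(5 )/5, - 5,-20/19 , sqrt( 19 )/19 , sqrt( 14 )/14, sqrt( 3 ) , sqrt( 5 ), sqrt( 7 ), E,  29,39,  40, 58.82, 76 ] 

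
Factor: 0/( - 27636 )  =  0= 0^1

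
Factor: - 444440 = -2^3*5^1*41^1*271^1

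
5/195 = 1/39 = 0.03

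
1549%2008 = 1549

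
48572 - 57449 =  - 8877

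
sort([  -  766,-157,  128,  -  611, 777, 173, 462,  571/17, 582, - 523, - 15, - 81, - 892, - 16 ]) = [ - 892, - 766  , - 611 , - 523, - 157,-81, - 16 , - 15, 571/17, 128, 173, 462 , 582,777] 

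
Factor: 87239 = 23^1*3793^1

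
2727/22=123 + 21/22 = 123.95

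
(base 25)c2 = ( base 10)302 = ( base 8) 456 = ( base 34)8u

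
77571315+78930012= 156501327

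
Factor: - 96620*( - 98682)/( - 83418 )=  - 2^2*5^1*4831^1*13903^( - 1)*16447^1  =  - 1589109140/13903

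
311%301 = 10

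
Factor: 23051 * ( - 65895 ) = - 3^1* 5^1*7^1*23^1*37^1* 89^1*191^1 = -1518945645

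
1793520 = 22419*80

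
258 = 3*86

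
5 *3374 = 16870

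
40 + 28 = 68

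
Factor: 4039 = 7^1*577^1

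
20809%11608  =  9201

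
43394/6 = 7232  +  1/3 =7232.33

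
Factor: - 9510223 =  - 83^1*149^1*769^1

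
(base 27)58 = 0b10001111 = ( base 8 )217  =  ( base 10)143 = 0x8F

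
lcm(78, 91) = 546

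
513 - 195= 318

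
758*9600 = 7276800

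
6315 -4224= 2091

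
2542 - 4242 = - 1700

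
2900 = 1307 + 1593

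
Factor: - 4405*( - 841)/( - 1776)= - 2^( - 4)*3^( - 1) *5^1*29^2*37^( - 1)*881^1  =  - 3704605/1776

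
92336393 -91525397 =810996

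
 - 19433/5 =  - 19433/5= - 3886.60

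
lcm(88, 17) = 1496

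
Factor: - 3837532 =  - 2^2 * 959383^1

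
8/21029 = 8/21029 = 0.00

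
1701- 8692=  - 6991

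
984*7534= 7413456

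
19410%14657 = 4753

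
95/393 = 95/393 = 0.24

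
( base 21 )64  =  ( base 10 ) 130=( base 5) 1010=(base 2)10000010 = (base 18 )74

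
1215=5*243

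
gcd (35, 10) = 5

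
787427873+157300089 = 944727962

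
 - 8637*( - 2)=17274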